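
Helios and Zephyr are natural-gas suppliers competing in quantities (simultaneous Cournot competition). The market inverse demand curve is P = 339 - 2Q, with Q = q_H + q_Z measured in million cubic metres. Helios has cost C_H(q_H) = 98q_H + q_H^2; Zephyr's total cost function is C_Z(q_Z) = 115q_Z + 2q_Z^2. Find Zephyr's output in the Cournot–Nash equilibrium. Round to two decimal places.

19.59

Helios's profit: π_H = (339 - 2Q)q_H - (98q_H + q_H²). Setting ∂π_H/∂q_H = 0: 241 - 6q_H - 2(q_Z) = 0.
Zephyr's first-order condition: 224 - 8q_Z - 2(q_H) = 0.
Rearranging gives the reaction functions q_H = (241 - 2q_Z)/6 and q_Z = (224 - 2q_H)/8.
Solving the pair: q_H = 370/11, q_Z = 431/22.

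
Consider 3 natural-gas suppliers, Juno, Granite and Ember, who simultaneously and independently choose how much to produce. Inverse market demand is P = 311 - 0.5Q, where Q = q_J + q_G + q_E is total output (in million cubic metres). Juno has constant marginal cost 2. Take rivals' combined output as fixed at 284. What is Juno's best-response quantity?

With rivals' combined output fixed at 284, Juno's profit is π_J = (311 - (1/2)·284 - (1/2)q_J)q_J - (2q_J) = (169 - (1/2)q_J)q_J - (2q_J).
∂π_J/∂q_J = 167 - q_J = 0, so q_J = 167.

167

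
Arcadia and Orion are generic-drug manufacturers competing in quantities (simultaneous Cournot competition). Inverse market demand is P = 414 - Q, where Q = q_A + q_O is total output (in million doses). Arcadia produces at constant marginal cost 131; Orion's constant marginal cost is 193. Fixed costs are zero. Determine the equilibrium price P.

Arcadia's profit: π_A = (414 - Q)q_A - (131q_A). Setting ∂π_A/∂q_A = 0: 283 - 2q_A - (q_O) = 0.
Orion's first-order condition: 221 - 2q_O - (q_A) = 0.
Rearranging gives the reaction functions q_A = (283 - q_O)/2 and q_O = (221 - q_A)/2.
Substituting one into the other gives q_A = 115 and q_O = 53.
Total output Q = 168, so price P = 414 - 168 = 246.

246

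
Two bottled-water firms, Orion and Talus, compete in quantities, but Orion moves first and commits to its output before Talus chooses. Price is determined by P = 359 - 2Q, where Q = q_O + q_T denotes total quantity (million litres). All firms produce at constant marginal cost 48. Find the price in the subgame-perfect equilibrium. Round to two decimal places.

Solve by backward induction. Given q_O, the follower Talus maximises π_T = (359 - 2q_O - 2q_T)q_T - 48q_T.
∂π_T/∂q_T = 311 - 2q_O - 4q_T = 0 gives the reaction function q_T = (311 - 2q_O)/4.
Orion substitutes q_T(q_O) into its own profit: π_O = q_O(359 - 2q_O - (311 - 2q_O)/2) - 48q_O = (407/2 - q_O)q_O - 48q_O.
Maximising: ∂π_O/∂q_O = 311/2 - 2q_O = 0, giving q_O = 311/4.
Then q_T = (311 - 2·(311/4))/4 = 311/8.
Total output Q = 933/8, so price P = 359 - 2·(933/8) = 503/4.

125.75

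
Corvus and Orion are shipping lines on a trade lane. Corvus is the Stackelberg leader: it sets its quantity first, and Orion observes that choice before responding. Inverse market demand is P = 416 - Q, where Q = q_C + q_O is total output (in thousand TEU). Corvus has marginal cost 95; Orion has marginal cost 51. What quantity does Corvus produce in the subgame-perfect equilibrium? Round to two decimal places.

Solve by backward induction. Given q_C, the follower Orion maximises π_O = (416 - q_C - q_O)q_O - 51q_O.
∂π_O/∂q_O = 365 - q_C - 2q_O = 0 gives the reaction function q_O = (365 - q_C)/2.
Corvus substitutes q_O(q_C) into its own profit: π_C = q_C(416 - q_C - (365 - q_C)/2) - 95q_C = (467/2 - (1/2)q_C)q_C - 95q_C.
The leader's first-order condition 277/2 - q_C = 0 yields q_C = 277/2.
Then q_O = (365 - 277/2)/2 = 453/4.

138.50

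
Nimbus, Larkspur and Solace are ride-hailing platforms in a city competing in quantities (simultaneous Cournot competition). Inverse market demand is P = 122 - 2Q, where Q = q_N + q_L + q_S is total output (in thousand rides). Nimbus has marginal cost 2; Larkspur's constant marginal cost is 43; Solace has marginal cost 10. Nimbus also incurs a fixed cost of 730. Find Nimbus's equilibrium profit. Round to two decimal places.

Nimbus's profit: π_N = (122 - 2Q)q_N - (2q_N). Setting ∂π_N/∂q_N = 0: 120 - 4q_N - 2(q_L + q_S) = 0.
Larkspur's first-order condition: 79 - 4q_L - 2(q_N + q_S) = 0.
Solace's first-order condition: 112 - 4q_S - 2(q_N + q_L) = 0.
Adding the 3 first-order conditions: 311 − 8Q = 0, so Q = 311/8.
Back-substituting: q_N = (120 − 311/4)/2 = 169/8, q_L = (79 − 311/4)/2 = 5/8, q_S = (112 − 311/4)/2 = 137/8.
Price P = 122 - 2·(311/8) = 177/4.
Nimbus's profit: (177/4 - 2)·(169/8) - 730 = 162.5313.

162.53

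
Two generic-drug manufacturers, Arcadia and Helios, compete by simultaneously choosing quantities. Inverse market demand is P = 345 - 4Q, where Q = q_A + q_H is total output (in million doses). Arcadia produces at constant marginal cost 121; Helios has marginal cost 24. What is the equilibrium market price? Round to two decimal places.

Arcadia's profit: π_A = (345 - 4Q)q_A - (121q_A). Setting ∂π_A/∂q_A = 0: 224 - 8q_A - 4(q_H) = 0.
Helios's profit: π_H = (345 - 4Q)q_H - (24q_H). Setting ∂π_H/∂q_H = 0: 321 - 8q_H - 4(q_A) = 0.
Rearranging gives the reaction functions q_A = (224 - 4q_H)/8 and q_H = (321 - 4q_A)/8.
Substituting one into the other gives q_A = 127/12 and q_H = 209/6.
Total output Q = 545/12, so price P = 345 - 4·(545/12) = 490/3.

163.33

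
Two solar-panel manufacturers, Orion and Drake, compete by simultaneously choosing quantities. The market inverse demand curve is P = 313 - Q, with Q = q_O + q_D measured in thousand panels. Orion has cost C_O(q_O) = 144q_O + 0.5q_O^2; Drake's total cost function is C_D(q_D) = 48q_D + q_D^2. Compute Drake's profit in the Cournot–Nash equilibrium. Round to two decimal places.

6477.29

Orion's profit: π_O = (313 - Q)q_O - (144q_O + (1/2)q_O²). Setting ∂π_O/∂q_O = 0: 169 - 3q_O - (q_D) = 0.
Drake's profit: π_D = (313 - Q)q_D - (48q_D + q_D²). Setting ∂π_D/∂q_D = 0: 265 - 4q_D - (q_O) = 0.
Rearranging gives the reaction functions q_O = (169 - q_D)/3 and q_D = (265 - q_O)/4.
Substituting one into the other gives q_O = 411/11 and q_D = 626/11.
Price P = 313 - 1037/11 = 218.7273.
Drake's profit: 218.7273·(626/11) - 48·(626/11) - (626/11)² = 6477.2893.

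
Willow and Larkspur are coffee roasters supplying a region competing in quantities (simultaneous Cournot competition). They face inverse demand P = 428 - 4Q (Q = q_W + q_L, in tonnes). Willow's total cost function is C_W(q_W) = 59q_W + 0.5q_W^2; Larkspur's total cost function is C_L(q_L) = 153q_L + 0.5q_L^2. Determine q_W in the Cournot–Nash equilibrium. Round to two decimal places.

34.17

Willow's profit: π_W = (428 - 4Q)q_W - (59q_W + (1/2)q_W²). Setting ∂π_W/∂q_W = 0: 369 - 9q_W - 4(q_L) = 0.
Larkspur's profit: π_L = (428 - 4Q)q_L - (153q_L + (1/2)q_L²). Setting ∂π_L/∂q_L = 0: 275 - 9q_L - 4(q_W) = 0.
Best responses: q_W = (369 - 4q_L)/9, q_L = (275 - 4q_W)/9.
Substituting one into the other gives q_W = 34.1692 and q_L = 999/65.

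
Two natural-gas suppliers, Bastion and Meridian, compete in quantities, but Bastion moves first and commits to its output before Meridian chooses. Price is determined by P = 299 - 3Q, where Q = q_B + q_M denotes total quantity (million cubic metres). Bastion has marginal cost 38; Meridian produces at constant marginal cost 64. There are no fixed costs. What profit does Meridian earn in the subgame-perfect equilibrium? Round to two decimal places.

Solve by backward induction. Given q_B, the follower Meridian maximises π_M = (299 - 3q_B - 3q_M)q_M - 64q_M.
Setting the follower's marginal profit to zero, 235 - 3q_B - 6q_M = 0, i.e. q_M = (235 - 3q_B)/6.
The leader anticipates this reaction. Substituting into P = 299 - 3Q gives P = 363/2 - (3/2)q_B, so π_B = (363/2 - (3/2)q_B)q_B - 38q_B.
Maximising: ∂π_B/∂q_B = 287/2 - 3q_B = 0, giving q_B = 287/6.
Then q_M = (235 - 3·(287/6))/6 = 61/4.
Price P = 299 - 3·(757/12) = 439/4.
Meridian's profit: (439/4 - 64)·(61/4) = 697.6875.

697.69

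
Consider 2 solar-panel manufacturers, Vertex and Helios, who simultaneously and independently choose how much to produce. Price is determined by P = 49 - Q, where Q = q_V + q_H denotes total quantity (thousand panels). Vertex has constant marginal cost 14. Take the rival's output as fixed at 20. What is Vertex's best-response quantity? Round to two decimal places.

7.50

With the rival's output fixed at 20, Vertex's profit is π_V = (49 - 20 - q_V)q_V - (14q_V) = (29 - q_V)q_V - (14q_V).
∂π_V/∂q_V = 15 - 2q_V = 0, so q_V = 15/2.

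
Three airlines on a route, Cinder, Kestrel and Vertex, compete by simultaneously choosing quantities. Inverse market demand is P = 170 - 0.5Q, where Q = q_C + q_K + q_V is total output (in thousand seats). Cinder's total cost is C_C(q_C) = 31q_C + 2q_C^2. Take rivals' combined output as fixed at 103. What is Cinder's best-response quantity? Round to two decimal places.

With rivals' combined output fixed at 103, Cinder's profit is π_C = (170 - (1/2)·103 - (1/2)q_C)q_C - (31q_C + 2q_C²) = (237/2 - (1/2)q_C)q_C - (31q_C + 2q_C²).
∂π_C/∂q_C = 175/2 - 5q_C = 0, so q_C = 35/2.

17.50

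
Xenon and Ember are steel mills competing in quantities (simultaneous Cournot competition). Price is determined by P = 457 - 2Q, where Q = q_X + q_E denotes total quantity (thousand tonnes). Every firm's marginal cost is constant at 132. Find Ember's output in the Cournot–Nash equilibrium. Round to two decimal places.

54.17

Each firm earns π_i = (457 - 2Q)q_i - 132q_i.
First-order condition (treating rivals' output as given): 325 - 4q_i - 2q_j = 0.
With identical firms every q_j equals q_i, so q_j = q_i and 325 = 6q_i, giving q_i = 325/6.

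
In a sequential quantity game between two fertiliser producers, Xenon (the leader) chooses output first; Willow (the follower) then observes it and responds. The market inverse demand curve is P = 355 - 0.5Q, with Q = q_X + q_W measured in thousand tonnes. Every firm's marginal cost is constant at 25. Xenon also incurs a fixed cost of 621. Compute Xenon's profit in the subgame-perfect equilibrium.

26604

The follower Willow best-responds to any q_X: π_W = (355 - 0.5Q)q_W - 25q_W.
∂π_W/∂q_W = 330 - (1/2)q_X - q_W = 0 gives the reaction function q_W = (330 - (1/2)q_X).
The leader anticipates this reaction. Substituting into P = 355 - 0.5Q gives P = 190 - (1/4)q_X, so π_X = (190 - (1/4)q_X)q_X - 25q_X.
Leader FOC: 165 - (1/2)q_X = 0, so q_X = 330.
Then q_W = (330 - (1/2)·330) = 165.
Price P = 355 - (1/2)·495 = 215/2.
Xenon's profit: (215/2 - 25)·330 - 621 = 26604.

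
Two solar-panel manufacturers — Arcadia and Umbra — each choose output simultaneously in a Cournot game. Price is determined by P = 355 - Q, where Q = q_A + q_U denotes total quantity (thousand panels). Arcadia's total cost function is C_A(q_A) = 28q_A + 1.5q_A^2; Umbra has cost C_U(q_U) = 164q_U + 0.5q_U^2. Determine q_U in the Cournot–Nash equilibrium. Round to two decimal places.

44.86

Arcadia's profit: π_A = (355 - Q)q_A - (28q_A + (3/2)q_A²). Setting ∂π_A/∂q_A = 0: 327 - 5q_A - (q_U) = 0.
Umbra's first-order condition: 191 - 3q_U - (q_A) = 0.
So q_A = (327 - q_U)/5 and q_U = (191 - q_A)/3.
Substituting one into the other gives q_A = 395/7 and q_U = 314/7.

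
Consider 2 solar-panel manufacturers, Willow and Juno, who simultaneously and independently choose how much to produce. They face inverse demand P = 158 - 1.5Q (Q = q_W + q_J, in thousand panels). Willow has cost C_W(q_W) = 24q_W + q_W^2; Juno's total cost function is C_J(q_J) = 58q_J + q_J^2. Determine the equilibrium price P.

Willow's profit: π_W = (158 - 1.5Q)q_W - (24q_W + q_W²). Setting ∂π_W/∂q_W = 0: 134 - 5q_W - (3/2)(q_J) = 0.
Juno's profit: π_J = (158 - 1.5Q)q_J - (58q_J + q_J²). Setting ∂π_J/∂q_J = 0: 100 - 5q_J - (3/2)(q_W) = 0.
Rearranging gives the reaction functions q_W = (134 - (3/2)q_J)/5 and q_J = (100 - (3/2)q_W)/5.
Solving the pair: q_W = 160/7, q_J = 92/7.
Total output Q = 36, so price P = 158 - (3/2)·36 = 104.

104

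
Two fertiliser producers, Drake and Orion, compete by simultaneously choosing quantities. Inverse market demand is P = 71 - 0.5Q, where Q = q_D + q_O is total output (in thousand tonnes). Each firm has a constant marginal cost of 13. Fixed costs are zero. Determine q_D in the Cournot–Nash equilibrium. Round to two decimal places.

38.67

Each firm earns π_i = (71 - 0.5Q)q_i - 13q_i.
Setting ∂π_i/∂q_i = 0 with rivals' quantities fixed: 58 - q_i - (1/2)q_j = 0.
With identical firms every q_j equals q_i, so q_j = q_i and 58 = (3/2)q_i, giving q_i = 116/3.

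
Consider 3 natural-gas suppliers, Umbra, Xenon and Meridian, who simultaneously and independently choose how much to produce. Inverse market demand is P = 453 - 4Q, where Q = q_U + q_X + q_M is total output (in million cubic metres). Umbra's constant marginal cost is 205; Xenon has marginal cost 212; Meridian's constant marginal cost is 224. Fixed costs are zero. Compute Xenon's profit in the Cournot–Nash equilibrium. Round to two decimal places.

945.56

Umbra's profit: π_U = (453 - 4Q)q_U - (205q_U). Setting ∂π_U/∂q_U = 0: 248 - 8q_U - 4(q_X + q_M) = 0.
Xenon's first-order condition: 241 - 8q_X - 4(q_U + q_M) = 0.
Meridian's first-order condition: 229 - 8q_M - 4(q_U + q_X) = 0.
Adding the 3 first-order conditions: 718 − 16Q = 0, so Q = 359/8.
Back-substituting: q_U = (248 − 359/2)/4 = 137/8, q_X = (241 − 359/2)/4 = 123/8, q_M = (229 − 359/2)/4 = 99/8.
Price P = 453 - 4·(359/8) = 547/2.
Xenon's profit: (547/2 - 212)·(123/8) = 945.5625.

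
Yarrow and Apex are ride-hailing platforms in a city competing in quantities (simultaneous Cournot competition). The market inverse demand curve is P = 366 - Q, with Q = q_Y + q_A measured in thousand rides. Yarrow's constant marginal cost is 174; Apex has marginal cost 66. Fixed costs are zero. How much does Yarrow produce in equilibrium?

28

Yarrow's profit: π_Y = (366 - Q)q_Y - (174q_Y). Setting ∂π_Y/∂q_Y = 0: 192 - 2q_Y - (q_A) = 0.
Apex's profit: π_A = (366 - Q)q_A - (66q_A). Setting ∂π_A/∂q_A = 0: 300 - 2q_A - (q_Y) = 0.
Best responses: q_Y = (192 - q_A)/2, q_A = (300 - q_Y)/2.
Solving the pair: q_Y = 28, q_A = 136.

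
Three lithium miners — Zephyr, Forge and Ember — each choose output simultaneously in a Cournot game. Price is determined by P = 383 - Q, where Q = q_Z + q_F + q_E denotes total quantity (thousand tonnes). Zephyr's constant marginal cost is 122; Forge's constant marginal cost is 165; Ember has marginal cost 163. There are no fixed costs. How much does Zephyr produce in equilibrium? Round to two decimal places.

Zephyr's profit: π_Z = (383 - Q)q_Z - (122q_Z). Setting ∂π_Z/∂q_Z = 0: 261 - 2q_Z - (q_F + q_E) = 0.
Forge's first-order condition: 218 - 2q_F - (q_Z + q_E) = 0.
Ember's profit: π_E = (383 - Q)q_E - (163q_E). Setting ∂π_E/∂q_E = 0: 220 - 2q_E - (q_Z + q_F) = 0.
Summing all 3 equations gives 699 − 4Q = 0, hence Q = 699/4.
Back-substituting: q_Z = (261 − 699/4) = 345/4, q_F = (218 − 699/4) = 173/4, q_E = (220 − 699/4) = 181/4.

86.25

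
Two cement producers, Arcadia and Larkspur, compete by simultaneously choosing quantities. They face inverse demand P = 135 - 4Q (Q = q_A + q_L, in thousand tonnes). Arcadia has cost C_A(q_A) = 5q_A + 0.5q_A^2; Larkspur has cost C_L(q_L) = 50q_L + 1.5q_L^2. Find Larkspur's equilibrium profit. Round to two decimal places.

47.92

Arcadia's profit: π_A = (135 - 4Q)q_A - (5q_A + (1/2)q_A²). Setting ∂π_A/∂q_A = 0: 130 - 9q_A - 4(q_L) = 0.
Larkspur's first-order condition: 85 - 11q_L - 4(q_A) = 0.
Best responses: q_A = (130 - 4q_L)/9, q_L = (85 - 4q_A)/11.
Solving the pair: q_A = 1090/83, q_L = 245/83.
Price P = 135 - 4·(1335/83) = 70.6627.
Larkspur's profit: 70.6627·(245/83) - 50·(245/83) - (3/2)(245/83)² = 47.9224.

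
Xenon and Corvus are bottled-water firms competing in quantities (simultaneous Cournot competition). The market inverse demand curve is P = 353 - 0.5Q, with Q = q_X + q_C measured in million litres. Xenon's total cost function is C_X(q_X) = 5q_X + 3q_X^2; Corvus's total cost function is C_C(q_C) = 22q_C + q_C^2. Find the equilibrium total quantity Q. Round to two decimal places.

Xenon's profit: π_X = (353 - 0.5Q)q_X - (5q_X + 3q_X²). Setting ∂π_X/∂q_X = 0: 348 - 7q_X - (1/2)(q_C) = 0.
Corvus's profit: π_C = (353 - 0.5Q)q_C - (22q_C + q_C²). Setting ∂π_C/∂q_C = 0: 331 - 3q_C - (1/2)(q_X) = 0.
So q_X = (348 - (1/2)q_C)/7 and q_C = (331 - (1/2)q_X)/3.
Substituting one into the other gives q_X = 42.3373 and q_C = 103.2771.
Total output Q = 42.3373 + 103.2771 = 145.6145.

145.61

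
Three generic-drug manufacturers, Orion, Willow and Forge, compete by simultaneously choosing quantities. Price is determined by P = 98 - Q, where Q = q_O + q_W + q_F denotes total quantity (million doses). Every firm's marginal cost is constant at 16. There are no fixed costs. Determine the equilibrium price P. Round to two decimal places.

36.50

A representative firm's profit is π_i = q_i(98 - Q) - 16q_i.
Setting ∂π_i/∂q_i = 0 with rivals' quantities fixed: 82 - 2q_i - Σ_{j≠i} q_j = 0.
With identical firms every q_j equals q_i, so Σ_{j≠i} q_j = 2q_i and 82 = 4q_i, giving q_i = 41/2.
Total output Q = 123/2, so price P = 98 - 123/2 = 73/2.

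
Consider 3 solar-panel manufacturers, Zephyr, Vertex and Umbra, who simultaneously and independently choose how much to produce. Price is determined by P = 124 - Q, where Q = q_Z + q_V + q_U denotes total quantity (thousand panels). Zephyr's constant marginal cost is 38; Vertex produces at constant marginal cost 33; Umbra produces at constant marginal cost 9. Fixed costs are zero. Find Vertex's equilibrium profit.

Zephyr's profit: π_Z = (124 - Q)q_Z - (38q_Z). Setting ∂π_Z/∂q_Z = 0: 86 - 2q_Z - (q_V + q_U) = 0.
Vertex's first-order condition: 91 - 2q_V - (q_Z + q_U) = 0.
Umbra's first-order condition: 115 - 2q_U - (q_Z + q_V) = 0.
Adding the 3 first-order conditions: 292 − 4Q = 0, so Q = 73.
Back-substituting: q_Z = (86 − 73) = 13, q_V = (91 − 73) = 18, q_U = (115 − 73) = 42.
Price P = 124 - 73 = 51.
Vertex's profit: (51 - 33)·18 = 324.

324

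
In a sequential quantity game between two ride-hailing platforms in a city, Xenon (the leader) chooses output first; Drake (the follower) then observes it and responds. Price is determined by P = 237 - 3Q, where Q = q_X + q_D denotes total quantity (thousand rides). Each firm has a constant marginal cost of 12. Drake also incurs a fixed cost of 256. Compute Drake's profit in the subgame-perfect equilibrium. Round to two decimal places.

798.69

The follower Drake best-responds to any q_X: π_D = (237 - 3Q)q_D - 12q_D.
Setting the follower's marginal profit to zero, 225 - 3q_X - 6q_D = 0, i.e. q_D = (225 - 3q_X)/6.
The leader anticipates this reaction. Substituting into P = 237 - 3Q gives P = 249/2 - (3/2)q_X, so π_X = (249/2 - (3/2)q_X)q_X - 12q_X.
Leader FOC: 225/2 - 3q_X = 0, so q_X = 75/2.
Then q_D = (225 - 3·(75/2))/6 = 75/4.
Price P = 237 - 3·(225/4) = 273/4.
Drake's profit: (273/4 - 12)·(75/4) - 256 = 798.6875.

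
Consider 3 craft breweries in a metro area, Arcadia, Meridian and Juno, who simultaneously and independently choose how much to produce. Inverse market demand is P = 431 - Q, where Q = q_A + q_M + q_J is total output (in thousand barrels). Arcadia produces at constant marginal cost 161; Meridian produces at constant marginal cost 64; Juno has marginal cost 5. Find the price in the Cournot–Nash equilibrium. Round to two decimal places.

Arcadia's profit: π_A = (431 - Q)q_A - (161q_A). Setting ∂π_A/∂q_A = 0: 270 - 2q_A - (q_M + q_J) = 0.
Meridian's profit: π_M = (431 - Q)q_M - (64q_M). Setting ∂π_M/∂q_M = 0: 367 - 2q_M - (q_A + q_J) = 0.
Juno's first-order condition: 426 - 2q_J - (q_A + q_M) = 0.
Adding the 3 first-order conditions: 1063 − 4Q = 0, so Q = 1063/4.
Back-substituting: q_A = (270 − 1063/4) = 17/4, q_M = (367 − 1063/4) = 405/4, q_J = (426 − 1063/4) = 641/4.
Total output Q = 1063/4, so price P = 431 - 1063/4 = 661/4.

165.25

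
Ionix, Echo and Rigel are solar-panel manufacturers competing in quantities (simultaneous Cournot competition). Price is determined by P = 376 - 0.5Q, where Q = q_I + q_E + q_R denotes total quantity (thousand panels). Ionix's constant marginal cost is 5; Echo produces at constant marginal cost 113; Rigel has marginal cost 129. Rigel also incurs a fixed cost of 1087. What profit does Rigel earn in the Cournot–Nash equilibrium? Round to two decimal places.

344.13

Ionix's profit: π_I = (376 - 0.5Q)q_I - (5q_I). Setting ∂π_I/∂q_I = 0: 371 - q_I - (1/2)(q_E + q_R) = 0.
Echo's profit: π_E = (376 - 0.5Q)q_E - (113q_E). Setting ∂π_E/∂q_E = 0: 263 - q_E - (1/2)(q_I + q_R) = 0.
Rigel's profit: π_R = (376 - 0.5Q)q_R - (129q_R). Setting ∂π_R/∂q_R = 0: 247 - q_R - (1/2)(q_I + q_E) = 0.
Adding the 3 conditions: 881 − Q − Q = 0, i.e. Q = 881/2.
Back-substituting: q_I = (371 − 881/4)/(1/2) = 603/2, q_E = (263 − 881/4)/(1/2) = 171/2, q_R = (247 − 881/4)/(1/2) = 107/2.
Price P = 376 - (1/2)·(881/2) = 623/4.
Rigel's profit: (623/4 - 129)·(107/2) - 1087 = 344.1250.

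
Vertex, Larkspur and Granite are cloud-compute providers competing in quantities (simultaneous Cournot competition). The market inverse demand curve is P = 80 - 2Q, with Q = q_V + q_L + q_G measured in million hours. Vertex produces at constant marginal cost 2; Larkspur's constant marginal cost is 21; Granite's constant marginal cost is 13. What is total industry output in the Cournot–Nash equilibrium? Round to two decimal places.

Vertex's profit: π_V = (80 - 2Q)q_V - (2q_V). Setting ∂π_V/∂q_V = 0: 78 - 4q_V - 2(q_L + q_G) = 0.
Larkspur's profit: π_L = (80 - 2Q)q_L - (21q_L). Setting ∂π_L/∂q_L = 0: 59 - 4q_L - 2(q_V + q_G) = 0.
Granite's first-order condition: 67 - 4q_G - 2(q_V + q_L) = 0.
Summing all 3 equations gives 204 − 8Q = 0, hence Q = 51/2.
Back-substituting: q_V = (78 − 51)/2 = 27/2, q_L = (59 − 51)/2 = 4, q_G = (67 − 51)/2 = 8.
Total output Q = 27/2 + 4 + 8 = 51/2.

25.50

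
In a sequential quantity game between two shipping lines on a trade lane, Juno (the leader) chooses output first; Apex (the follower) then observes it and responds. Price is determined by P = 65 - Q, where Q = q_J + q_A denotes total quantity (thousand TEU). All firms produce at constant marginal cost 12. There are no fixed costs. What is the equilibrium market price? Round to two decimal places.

25.25

Solve by backward induction. Given q_J, the follower Apex maximises π_A = (65 - q_J - q_A)q_A - 12q_A.
Setting the follower's marginal profit to zero, 53 - q_J - 2q_A = 0, i.e. q_A = (53 - q_J)/2.
The leader anticipates this reaction. Substituting into P = 65 - Q gives P = 77/2 - (1/2)q_J, so π_J = (77/2 - (1/2)q_J)q_J - 12q_J.
Maximising: ∂π_J/∂q_J = 53/2 - q_J = 0, giving q_J = 53/2.
Then q_A = (53 - 53/2)/2 = 53/4.
Total output Q = 159/4, so price P = 65 - 159/4 = 101/4.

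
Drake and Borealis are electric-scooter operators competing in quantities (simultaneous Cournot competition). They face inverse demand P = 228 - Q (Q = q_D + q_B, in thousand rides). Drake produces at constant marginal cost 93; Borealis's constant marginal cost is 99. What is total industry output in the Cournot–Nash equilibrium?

Drake's profit: π_D = (228 - Q)q_D - (93q_D). Setting ∂π_D/∂q_D = 0: 135 - 2q_D - (q_B) = 0.
Borealis's profit: π_B = (228 - Q)q_B - (99q_B). Setting ∂π_B/∂q_B = 0: 129 - 2q_B - (q_D) = 0.
Rearranging gives the reaction functions q_D = (135 - q_B)/2 and q_B = (129 - q_D)/2.
Solving the pair: q_D = 47, q_B = 41.
Total output Q = 47 + 41 = 88.

88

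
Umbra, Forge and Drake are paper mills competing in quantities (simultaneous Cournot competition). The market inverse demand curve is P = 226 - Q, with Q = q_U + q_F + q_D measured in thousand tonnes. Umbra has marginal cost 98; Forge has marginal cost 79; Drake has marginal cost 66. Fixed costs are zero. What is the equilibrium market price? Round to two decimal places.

Umbra's profit: π_U = (226 - Q)q_U - (98q_U). Setting ∂π_U/∂q_U = 0: 128 - 2q_U - (q_F + q_D) = 0.
Forge's first-order condition: 147 - 2q_F - (q_U + q_D) = 0.
Drake's profit: π_D = (226 - Q)q_D - (66q_D). Setting ∂π_D/∂q_D = 0: 160 - 2q_D - (q_U + q_F) = 0.
Summing all 3 equations gives 435 − 4Q = 0, hence Q = 435/4.
Back-substituting: q_U = (128 − 435/4) = 77/4, q_F = (147 − 435/4) = 153/4, q_D = (160 − 435/4) = 205/4.
Total output Q = 435/4, so price P = 226 - 435/4 = 469/4.

117.25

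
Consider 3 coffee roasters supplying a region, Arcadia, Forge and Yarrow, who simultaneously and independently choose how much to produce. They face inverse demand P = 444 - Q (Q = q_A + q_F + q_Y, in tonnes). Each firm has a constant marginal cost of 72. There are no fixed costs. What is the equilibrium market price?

Each firm earns π_i = (444 - Q)q_i - 72q_i.
First-order condition (treating rivals' output as given): 372 - 2q_i - Σ_{j≠i} q_j = 0.
With identical firms every q_j equals q_i, so Σ_{j≠i} q_j = 2q_i and 372 = 4q_i, giving q_i = 93.
Total output Q = 279, so price P = 444 - 279 = 165.

165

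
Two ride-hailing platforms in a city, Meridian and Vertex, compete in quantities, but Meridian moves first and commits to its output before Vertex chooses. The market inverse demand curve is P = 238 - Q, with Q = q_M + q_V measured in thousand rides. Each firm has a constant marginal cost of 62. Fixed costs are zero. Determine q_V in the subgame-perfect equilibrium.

The follower Vertex best-responds to any q_M: π_V = (238 - Q)q_V - 62q_V.
Setting the follower's marginal profit to zero, 176 - q_M - 2q_V = 0, i.e. q_V = (176 - q_M)/2.
Meridian substitutes q_V(q_M) into its own profit: π_M = q_M(238 - q_M - (176 - q_M)/2) - 62q_M = (150 - (1/2)q_M)q_M - 62q_M.
The leader's first-order condition 88 - q_M = 0 yields q_M = 88.
Then q_V = (176 - 88)/2 = 44.

44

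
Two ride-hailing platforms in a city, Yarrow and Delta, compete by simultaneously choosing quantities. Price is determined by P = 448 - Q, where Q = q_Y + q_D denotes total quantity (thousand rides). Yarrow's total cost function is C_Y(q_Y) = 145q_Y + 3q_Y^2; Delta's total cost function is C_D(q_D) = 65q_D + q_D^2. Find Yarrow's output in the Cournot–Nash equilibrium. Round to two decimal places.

26.74

Yarrow's profit: π_Y = (448 - Q)q_Y - (145q_Y + 3q_Y²). Setting ∂π_Y/∂q_Y = 0: 303 - 8q_Y - (q_D) = 0.
Delta's profit: π_D = (448 - Q)q_D - (65q_D + q_D²). Setting ∂π_D/∂q_D = 0: 383 - 4q_D - (q_Y) = 0.
Best responses: q_Y = (303 - q_D)/8, q_D = (383 - q_Y)/4.
Substituting one into the other gives q_Y = 829/31 and q_D = 89.0645.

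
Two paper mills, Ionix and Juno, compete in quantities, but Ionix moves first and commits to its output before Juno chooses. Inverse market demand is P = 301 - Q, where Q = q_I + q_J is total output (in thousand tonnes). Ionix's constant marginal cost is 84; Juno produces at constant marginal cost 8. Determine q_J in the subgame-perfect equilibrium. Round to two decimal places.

111.25

The follower Juno best-responds to any q_I: π_J = (301 - Q)q_J - 8q_J.
∂π_J/∂q_J = 293 - q_I - 2q_J = 0 gives the reaction function q_J = (293 - q_I)/2.
Ionix substitutes q_J(q_I) into its own profit: π_I = q_I(301 - q_I - (293 - q_I)/2) - 84q_I = (309/2 - (1/2)q_I)q_I - 84q_I.
Leader FOC: 141/2 - q_I = 0, so q_I = 141/2.
Then q_J = (293 - 141/2)/2 = 445/4.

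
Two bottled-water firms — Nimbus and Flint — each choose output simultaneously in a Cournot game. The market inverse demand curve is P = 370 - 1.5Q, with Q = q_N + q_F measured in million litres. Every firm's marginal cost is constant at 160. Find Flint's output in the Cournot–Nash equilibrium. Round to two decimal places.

A representative firm's profit is π_i = q_i(370 - 1.5Q) - 160q_i.
Setting ∂π_i/∂q_i = 0 with rivals' quantities fixed: 210 - 3q_i - (3/2)q_j = 0.
With identical firms every q_j equals q_i, so q_j = q_i and 210 = (9/2)q_i, giving q_i = 140/3.

46.67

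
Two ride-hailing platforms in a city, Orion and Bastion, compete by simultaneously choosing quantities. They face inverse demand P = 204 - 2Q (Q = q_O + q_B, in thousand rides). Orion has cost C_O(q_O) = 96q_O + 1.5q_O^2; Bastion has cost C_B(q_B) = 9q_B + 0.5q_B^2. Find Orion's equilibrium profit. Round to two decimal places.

Orion's profit: π_O = (204 - 2Q)q_O - (96q_O + (3/2)q_O²). Setting ∂π_O/∂q_O = 0: 108 - 7q_O - 2(q_B) = 0.
Bastion's profit: π_B = (204 - 2Q)q_B - (9q_B + (1/2)q_B²). Setting ∂π_B/∂q_B = 0: 195 - 5q_B - 2(q_O) = 0.
Rearranging gives the reaction functions q_O = (108 - 2q_B)/7 and q_B = (195 - 2q_O)/5.
Solving the pair: q_O = 150/31, q_B = 1149/31.
Price P = 204 - 2·(1299/31) = 120.1935.
Orion's profit: 120.1935·(150/31) - 96·(150/31) - (3/2)(150/31)² = 81.9459.

81.95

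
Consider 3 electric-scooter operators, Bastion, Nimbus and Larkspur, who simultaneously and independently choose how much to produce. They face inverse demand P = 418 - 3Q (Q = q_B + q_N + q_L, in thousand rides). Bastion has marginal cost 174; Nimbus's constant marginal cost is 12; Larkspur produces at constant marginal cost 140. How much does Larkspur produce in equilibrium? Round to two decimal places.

15.33

Bastion's profit: π_B = (418 - 3Q)q_B - (174q_B). Setting ∂π_B/∂q_B = 0: 244 - 6q_B - 3(q_N + q_L) = 0.
Nimbus's profit: π_N = (418 - 3Q)q_N - (12q_N). Setting ∂π_N/∂q_N = 0: 406 - 6q_N - 3(q_B + q_L) = 0.
Larkspur's profit: π_L = (418 - 3Q)q_L - (140q_L). Setting ∂π_L/∂q_L = 0: 278 - 6q_L - 3(q_B + q_N) = 0.
Adding the 3 first-order conditions: 928 − 12Q = 0, so Q = 232/3.
Back-substituting: q_B = (244 − 232)/3 = 4, q_N = (406 − 232)/3 = 58, q_L = (278 − 232)/3 = 46/3.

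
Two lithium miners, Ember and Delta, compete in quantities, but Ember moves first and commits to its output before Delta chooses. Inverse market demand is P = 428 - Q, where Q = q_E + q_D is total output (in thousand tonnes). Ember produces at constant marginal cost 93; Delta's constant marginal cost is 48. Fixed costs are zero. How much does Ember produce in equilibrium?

Solve by backward induction. Given q_E, the follower Delta maximises π_D = (428 - q_E - q_D)q_D - 48q_D.
∂π_D/∂q_D = 380 - q_E - 2q_D = 0 gives the reaction function q_D = (380 - q_E)/2.
The leader anticipates this reaction. Substituting into P = 428 - Q gives P = 238 - (1/2)q_E, so π_E = (238 - (1/2)q_E)q_E - 93q_E.
Leader FOC: 145 - q_E = 0, so q_E = 145.
Then q_D = (380 - 145)/2 = 235/2.

145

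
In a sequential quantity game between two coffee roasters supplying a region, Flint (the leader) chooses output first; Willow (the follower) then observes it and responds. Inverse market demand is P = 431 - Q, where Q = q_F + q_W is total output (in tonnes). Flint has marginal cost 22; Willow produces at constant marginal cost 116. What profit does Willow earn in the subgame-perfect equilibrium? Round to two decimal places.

Solve by backward induction. Given q_F, the follower Willow maximises π_W = (431 - q_F - q_W)q_W - 116q_W.
∂π_W/∂q_W = 315 - q_F - 2q_W = 0 gives the reaction function q_W = (315 - q_F)/2.
The leader anticipates this reaction. Substituting into P = 431 - Q gives P = 547/2 - (1/2)q_F, so π_F = (547/2 - (1/2)q_F)q_F - 22q_F.
Leader FOC: 503/2 - q_F = 0, so q_F = 503/2.
Then q_W = (315 - 503/2)/2 = 127/4.
Price P = 431 - 1133/4 = 591/4.
Willow's profit: (591/4 - 116)·(127/4) = 1008.0625.

1008.06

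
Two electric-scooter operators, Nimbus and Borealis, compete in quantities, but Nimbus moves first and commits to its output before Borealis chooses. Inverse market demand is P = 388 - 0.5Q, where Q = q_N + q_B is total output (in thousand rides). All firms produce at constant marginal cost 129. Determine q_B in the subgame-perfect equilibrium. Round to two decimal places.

Solve by backward induction. Given q_N, the follower Borealis maximises π_B = (388 - (1/2)q_N - (1/2)q_B)q_B - 129q_B.
Follower FOC: 259 - (1/2)q_N - q_B = 0, so q_B(q_N) = (259 - (1/2)q_N).
Nimbus substitutes q_B(q_N) into its own profit: π_N = q_N(388 - (1/2)q_N - (259 - (1/2)q_N)/2) - 129q_N = (517/2 - (1/4)q_N)q_N - 129q_N.
Maximising: ∂π_N/∂q_N = 259/2 - (1/2)q_N = 0, giving q_N = 259.
Then q_B = (259 - (1/2)·259) = 259/2.

129.50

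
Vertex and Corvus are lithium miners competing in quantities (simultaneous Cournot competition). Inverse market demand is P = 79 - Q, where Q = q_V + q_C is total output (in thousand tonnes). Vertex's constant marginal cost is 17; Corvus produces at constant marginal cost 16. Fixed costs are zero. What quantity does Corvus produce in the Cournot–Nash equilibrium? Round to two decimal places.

Vertex's profit: π_V = (79 - Q)q_V - (17q_V). Setting ∂π_V/∂q_V = 0: 62 - 2q_V - (q_C) = 0.
Corvus's profit: π_C = (79 - Q)q_C - (16q_C). Setting ∂π_C/∂q_C = 0: 63 - 2q_C - (q_V) = 0.
Rearranging gives the reaction functions q_V = (62 - q_C)/2 and q_C = (63 - q_V)/2.
Substituting one into the other gives q_V = 61/3 and q_C = 64/3.

21.33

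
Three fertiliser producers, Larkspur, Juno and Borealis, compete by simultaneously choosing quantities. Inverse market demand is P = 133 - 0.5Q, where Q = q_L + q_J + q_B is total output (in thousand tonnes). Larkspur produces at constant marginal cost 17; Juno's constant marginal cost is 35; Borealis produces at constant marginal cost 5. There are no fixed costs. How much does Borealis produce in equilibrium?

Larkspur's profit: π_L = (133 - 0.5Q)q_L - (17q_L). Setting ∂π_L/∂q_L = 0: 116 - q_L - (1/2)(q_J + q_B) = 0.
Juno's first-order condition: 98 - q_J - (1/2)(q_L + q_B) = 0.
Borealis's first-order condition: 128 - q_B - (1/2)(q_L + q_J) = 0.
Summing all 3 equations gives 342 − 2Q = 0, hence Q = 171.
Back-substituting: q_L = (116 − 171/2)/(1/2) = 61, q_J = (98 − 171/2)/(1/2) = 25, q_B = (128 − 171/2)/(1/2) = 85.

85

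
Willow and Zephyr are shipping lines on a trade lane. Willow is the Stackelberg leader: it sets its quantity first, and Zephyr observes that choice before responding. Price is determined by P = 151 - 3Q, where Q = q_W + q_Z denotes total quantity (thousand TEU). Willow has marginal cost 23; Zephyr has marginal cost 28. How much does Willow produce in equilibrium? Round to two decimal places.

22.17

The follower Zephyr best-responds to any q_W: π_Z = (151 - 3Q)q_Z - 28q_Z.
Follower FOC: 123 - 3q_W - 6q_Z = 0, so q_Z(q_W) = (123 - 3q_W)/6.
Willow substitutes q_Z(q_W) into its own profit: π_W = q_W(151 - 3q_W - (123 - 3q_W)/2) - 23q_W = (179/2 - (3/2)q_W)q_W - 23q_W.
The leader's first-order condition 133/2 - 3q_W = 0 yields q_W = 133/6.
Then q_Z = (123 - 3·(133/6))/6 = 113/12.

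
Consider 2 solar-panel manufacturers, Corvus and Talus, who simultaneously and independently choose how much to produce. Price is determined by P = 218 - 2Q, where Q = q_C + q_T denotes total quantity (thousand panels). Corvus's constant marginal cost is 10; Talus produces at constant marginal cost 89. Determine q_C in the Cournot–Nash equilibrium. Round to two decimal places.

Corvus's profit: π_C = (218 - 2Q)q_C - (10q_C). Setting ∂π_C/∂q_C = 0: 208 - 4q_C - 2(q_T) = 0.
Talus's profit: π_T = (218 - 2Q)q_T - (89q_T). Setting ∂π_T/∂q_T = 0: 129 - 4q_T - 2(q_C) = 0.
So q_C = (208 - 2q_T)/4 and q_T = (129 - 2q_C)/4.
Solving the pair: q_C = 287/6, q_T = 25/3.

47.83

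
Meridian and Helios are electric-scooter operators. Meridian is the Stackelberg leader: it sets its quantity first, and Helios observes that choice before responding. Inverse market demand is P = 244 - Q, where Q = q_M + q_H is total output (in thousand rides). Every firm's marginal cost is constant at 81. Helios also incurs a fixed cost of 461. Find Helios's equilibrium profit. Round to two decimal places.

1199.56

The follower Helios best-responds to any q_M: π_H = (244 - Q)q_H - 81q_H.
∂π_H/∂q_H = 163 - q_M - 2q_H = 0 gives the reaction function q_H = (163 - q_M)/2.
Meridian substitutes q_H(q_M) into its own profit: π_M = q_M(244 - q_M - (163 - q_M)/2) - 81q_M = (325/2 - (1/2)q_M)q_M - 81q_M.
Maximising: ∂π_M/∂q_M = 163/2 - q_M = 0, giving q_M = 163/2.
Then q_H = (163 - 163/2)/2 = 163/4.
Price P = 244 - 489/4 = 487/4.
Helios's profit: (487/4 - 81)·(163/4) - 461 = 1199.5625.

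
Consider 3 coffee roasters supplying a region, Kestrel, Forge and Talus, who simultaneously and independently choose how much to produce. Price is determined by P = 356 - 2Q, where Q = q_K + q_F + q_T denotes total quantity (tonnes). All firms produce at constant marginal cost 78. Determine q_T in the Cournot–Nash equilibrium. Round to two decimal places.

34.75

A representative firm's profit is π_i = q_i(356 - 2Q) - 78q_i.
First-order condition (treating rivals' output as given): 278 - 4q_i - 2·Σ_{j≠i} q_j = 0.
By symmetry each firm produces the same amount; substituting Σ_{j≠i} q_j = 2q_i yields q_i = 278/8 = 139/4.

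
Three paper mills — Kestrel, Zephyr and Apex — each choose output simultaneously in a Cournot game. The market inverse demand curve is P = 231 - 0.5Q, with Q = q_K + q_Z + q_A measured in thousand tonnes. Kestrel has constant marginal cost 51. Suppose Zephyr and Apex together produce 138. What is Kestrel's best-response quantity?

With rivals' combined output fixed at 138, Kestrel's profit is π_K = (231 - (1/2)·138 - (1/2)q_K)q_K - (51q_K) = (162 - (1/2)q_K)q_K - (51q_K).
∂π_K/∂q_K = 111 - q_K = 0, so q_K = 111.

111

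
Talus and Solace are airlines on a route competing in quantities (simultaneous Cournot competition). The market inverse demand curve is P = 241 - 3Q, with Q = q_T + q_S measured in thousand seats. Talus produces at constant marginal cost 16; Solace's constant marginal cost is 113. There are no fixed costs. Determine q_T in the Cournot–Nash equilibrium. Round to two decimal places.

Talus's profit: π_T = (241 - 3Q)q_T - (16q_T). Setting ∂π_T/∂q_T = 0: 225 - 6q_T - 3(q_S) = 0.
Solace's first-order condition: 128 - 6q_S - 3(q_T) = 0.
So q_T = (225 - 3q_S)/6 and q_S = (128 - 3q_T)/6.
Solving the pair: q_T = 322/9, q_S = 31/9.

35.78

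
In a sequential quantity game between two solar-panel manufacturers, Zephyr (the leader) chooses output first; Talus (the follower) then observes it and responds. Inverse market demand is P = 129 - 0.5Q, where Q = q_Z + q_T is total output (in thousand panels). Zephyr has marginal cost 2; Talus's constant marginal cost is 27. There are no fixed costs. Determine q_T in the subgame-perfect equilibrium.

Solve by backward induction. Given q_Z, the follower Talus maximises π_T = (129 - (1/2)q_Z - (1/2)q_T)q_T - 27q_T.
Setting the follower's marginal profit to zero, 102 - (1/2)q_Z - q_T = 0, i.e. q_T = (102 - (1/2)q_Z).
Zephyr substitutes q_T(q_Z) into its own profit: π_Z = q_Z(129 - (1/2)q_Z - (102 - (1/2)q_Z)/2) - 2q_Z = (78 - (1/4)q_Z)q_Z - 2q_Z.
Leader FOC: 76 - (1/2)q_Z = 0, so q_Z = 152.
Then q_T = (102 - (1/2)·152) = 26.

26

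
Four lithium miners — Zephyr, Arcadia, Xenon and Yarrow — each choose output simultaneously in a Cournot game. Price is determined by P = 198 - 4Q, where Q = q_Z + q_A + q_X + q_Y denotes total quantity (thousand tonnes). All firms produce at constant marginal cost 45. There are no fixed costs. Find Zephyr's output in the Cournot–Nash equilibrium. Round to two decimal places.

7.65

A representative firm's profit is π_i = q_i(198 - 4Q) - 45q_i.
First-order condition (treating rivals' output as given): 153 - 8q_i - 4·Σ_{j≠i} q_j = 0.
By symmetry each firm produces the same amount; substituting Σ_{j≠i} q_j = 3q_i yields q_i = 153/20.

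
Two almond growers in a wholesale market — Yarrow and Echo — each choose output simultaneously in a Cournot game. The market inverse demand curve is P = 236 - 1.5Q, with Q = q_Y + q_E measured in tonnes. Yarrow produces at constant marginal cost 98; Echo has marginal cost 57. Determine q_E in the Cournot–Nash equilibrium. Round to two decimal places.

48.89

Yarrow's profit: π_Y = (236 - 1.5Q)q_Y - (98q_Y). Setting ∂π_Y/∂q_Y = 0: 138 - 3q_Y - (3/2)(q_E) = 0.
Echo's first-order condition: 179 - 3q_E - (3/2)(q_Y) = 0.
Best responses: q_Y = (138 - (3/2)q_E)/3, q_E = (179 - (3/2)q_Y)/3.
Substituting one into the other gives q_Y = 194/9 and q_E = 440/9.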